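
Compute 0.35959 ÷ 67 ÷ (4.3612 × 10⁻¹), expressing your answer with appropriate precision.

0.35959 ÷ 67 ÷ (4.3612 × 10⁻¹) = 0.0123062802104…
Multiplication/division keeps the fewest significant figures: 0.35959 → 5 s.f., 67 → 2 s.f., 4.3612 × 10⁻¹ → 5 s.f.; limit is 2.
Rounded to 2 significant figures: 0.012.

0.012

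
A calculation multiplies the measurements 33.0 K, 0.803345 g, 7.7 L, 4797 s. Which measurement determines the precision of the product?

33.0 K → 3 s.f.; 0.803345 g → 6 s.f.; 7.7 L → 2 s.f.; 4797 s → 4 s.f.
The fewest is 2 significant figures, from 7.7 L.

7.7 L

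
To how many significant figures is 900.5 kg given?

4

900.5: zeros between nonzero digits are significant.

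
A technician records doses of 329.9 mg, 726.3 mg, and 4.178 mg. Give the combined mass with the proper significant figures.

1060.4 mg

329.9 mg + 726.3 mg + 4.178 mg = 1060.378 mg.
Addition/subtraction keeps the fewest decimal places: 329.9 → 1 decimal place, 726.3 → 1 decimal place, 4.178 → 3 decimal places; limit is 1.
Rounded to 1 decimal place: 1060.4 mg.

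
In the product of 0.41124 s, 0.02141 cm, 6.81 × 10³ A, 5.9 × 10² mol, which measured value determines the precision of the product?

0.41124 s → 5 s.f.; 0.02141 cm → 4 s.f.; 6.81 × 10³ A → 3 s.f.; 5.9 × 10² mol → 2 s.f.
The fewest is 2 significant figures, from 5.9 × 10² mol.

5.9 × 10² mol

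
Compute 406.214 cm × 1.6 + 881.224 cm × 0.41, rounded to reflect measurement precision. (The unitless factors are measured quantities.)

1.01 × 10³ cm

406.214 × 1.6 = 649.9424 → 6.5 × 10² cm (2 s.f., last digit at the 10^1 place).
881.224 × 0.41 = 361.30184 → 3.6 × 10² cm (2 s.f., last digit at the 10^1 place).
Sum: 1011.24424 cm; keep the coarser place, 10^1.
Result: 1.01 × 10³ cm.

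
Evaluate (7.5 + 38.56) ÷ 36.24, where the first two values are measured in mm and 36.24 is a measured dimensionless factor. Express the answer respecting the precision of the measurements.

7.5 mm + 38.56 mm = 46.06 mm; the sum is limited to 1 decimal place (3 s.f.).
Carrying full precision, 46.06 ÷ 36.24 = 1.27097130243… mm; 36.24 has 4 s.f., so the result keeps min(3, 4) = 3 s.f.
Rounded to 3 significant figures: 1.27 mm.

1.27 mm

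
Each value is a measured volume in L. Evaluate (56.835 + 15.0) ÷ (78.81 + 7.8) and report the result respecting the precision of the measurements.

56.835 + 15.0 = 71.835, limited to 1 d.p. → 3 s.f.; 78.81 + 7.8 = 86.61, limited to 1 d.p. → 3 s.f.
Carrying full precision, 71.835 ÷ 86.61 = 0.829407689643…; keep min(3, 3) = 3 s.f.
Rounded to 3 significant figures: 0.829.

0.829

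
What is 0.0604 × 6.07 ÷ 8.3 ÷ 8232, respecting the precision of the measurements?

0.0604 × 6.07 ÷ 8.3 ÷ 8232 = 0.00000536589506715…
Multiplication/division keeps the fewest significant figures: 0.0604 → 3 s.f., 6.07 → 3 s.f., 8.3 → 2 s.f., 8232 → 4 s.f.; limit is 2.
Rounded to 2 significant figures: 5.4 × 10^-6.

5.4 × 10^-6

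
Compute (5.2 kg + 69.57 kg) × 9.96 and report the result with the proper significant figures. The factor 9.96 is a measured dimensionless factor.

7.45 × 10² kg

5.2 kg + 69.57 kg = 74.77 kg; the sum is limited to 1 decimal place (3 s.f.).
Carrying full precision, 74.77 × 9.96 = 744.7092 kg; 9.96 has 3 s.f., so the result keeps min(3, 3) = 3 s.f.
Rounded to 3 significant figures: 7.45 × 10² kg.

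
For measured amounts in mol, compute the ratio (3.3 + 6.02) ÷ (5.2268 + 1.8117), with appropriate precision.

1.3

3.3 + 6.02 = 9.32, limited to 1 d.p. → 2 s.f.; 5.2268 + 1.8117 = 7.0385, limited to 4 d.p. → 5 s.f.
Carrying full precision, 9.32 ÷ 7.0385 = 1.3241457697…; keep min(2, 5) = 2 s.f.
Rounded to 2 significant figures: 1.3.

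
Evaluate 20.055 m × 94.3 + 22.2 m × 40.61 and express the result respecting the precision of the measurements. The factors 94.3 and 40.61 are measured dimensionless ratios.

20.055 × 94.3 = 1891.1865 → 1.89 × 10³ m (3 s.f., last digit at the 10^1 place).
22.2 × 40.61 = 901.542 → 902 m (3 s.f., last digit at the 10^0 place).
Sum: 2792.7285 m; keep the coarser place, 10^1.
Result: 2.79 × 10³ m.

2.79 × 10³ m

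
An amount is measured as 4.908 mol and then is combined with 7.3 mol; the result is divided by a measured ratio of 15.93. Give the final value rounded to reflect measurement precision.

4.908 mol + 7.3 mol = 12.208 mol; the sum is limited to 1 decimal place (3 s.f.).
Carrying full precision, 12.208 ÷ 15.93 = 0.766352793471… mol; 15.93 has 4 s.f., so the result keeps min(3, 4) = 3 s.f.
Rounded to 3 significant figures: 0.766 mol.

0.766 mol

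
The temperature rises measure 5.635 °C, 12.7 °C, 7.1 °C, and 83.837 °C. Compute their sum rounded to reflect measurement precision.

109.3 °C

5.635 °C + 12.7 °C + 7.1 °C + 83.837 °C = 109.272 °C.
Addition/subtraction keeps the fewest decimal places: 5.635 → 3 decimal places, 12.7 → 1 decimal place, 7.1 → 1 decimal place, 83.837 → 3 decimal places; limit is 1.
Rounded to 1 decimal place: 109.3 °C.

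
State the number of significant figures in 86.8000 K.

86.8000: trailing zeros after a decimal point are significant.

6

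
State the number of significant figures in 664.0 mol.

664.0: trailing zeros after a decimal point are significant.

4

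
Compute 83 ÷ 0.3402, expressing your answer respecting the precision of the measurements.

83 ÷ 0.3402 = 243.974132863…
Multiplication/division keeps the fewest significant figures: 83 → 2 s.f., 0.3402 → 4 s.f.; limit is 2.
Rounded to 2 significant figures: 2.4 × 10².

2.4 × 10²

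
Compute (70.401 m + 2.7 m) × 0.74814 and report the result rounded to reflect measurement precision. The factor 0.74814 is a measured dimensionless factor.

70.401 m + 2.7 m = 73.101 m; the sum is limited to 1 decimal place (3 s.f.).
Carrying full precision, 73.101 × 0.74814 = 54.68978214 m; 0.74814 has 5 s.f., so the result keeps min(3, 5) = 3 s.f.
Rounded to 3 significant figures: 54.7 m.

54.7 m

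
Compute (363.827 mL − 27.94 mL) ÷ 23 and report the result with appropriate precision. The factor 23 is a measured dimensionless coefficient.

363.827 mL − 27.94 mL = 335.887 mL; the difference is limited to 2 decimal places (5 s.f.).
Carrying full precision, 335.887 ÷ 23 = 14.6037826087… mL; 23 has 2 s.f., so the result keeps min(5, 2) = 2 s.f.
Rounded to 2 significant figures: 15 mL.

15 mL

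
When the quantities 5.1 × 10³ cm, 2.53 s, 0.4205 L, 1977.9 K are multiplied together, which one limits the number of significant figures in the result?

5.1 × 10³ cm

5.1 × 10³ cm → 2 s.f.; 2.53 s → 3 s.f.; 0.4205 L → 4 s.f.; 1977.9 K → 5 s.f.
The fewest is 2 significant figures, from 5.1 × 10³ cm.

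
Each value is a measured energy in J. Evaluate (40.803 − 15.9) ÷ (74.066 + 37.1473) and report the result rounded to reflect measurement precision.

40.803 − 15.9 = 24.903, limited to 1 d.p. → 3 s.f.; 74.066 + 37.1473 = 111.2133, limited to 3 d.p. → 6 s.f.
Carrying full precision, 24.903 ÷ 111.2133 = 0.223921059801…; keep min(3, 6) = 3 s.f.
Rounded to 3 significant figures: 0.224.

0.224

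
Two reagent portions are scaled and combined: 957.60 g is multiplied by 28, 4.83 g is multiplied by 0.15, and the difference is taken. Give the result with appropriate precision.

957.60 × 28 = 26812.8 → 2.7 × 10⁴ g (2 s.f., last digit at the 10^3 place).
4.83 × 0.15 = 0.7245 → 0.72 g (2 s.f., last digit at the 10^-2 place).
Difference: 26812.0755 g; keep the coarser place, 10^3.
Result: 2.7 × 10⁴ g.

2.7 × 10⁴ g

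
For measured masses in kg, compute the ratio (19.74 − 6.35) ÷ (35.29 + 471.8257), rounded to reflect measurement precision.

0.02640

19.74 − 6.35 = 13.39, limited to 2 d.p. → 4 s.f.; 35.29 + 471.8257 = 507.1157, limited to 2 d.p. → 5 s.f.
Carrying full precision, 13.39 ÷ 507.1157 = 0.0264042308294…; keep min(4, 5) = 4 s.f.
Rounded to 4 significant figures: 0.02640.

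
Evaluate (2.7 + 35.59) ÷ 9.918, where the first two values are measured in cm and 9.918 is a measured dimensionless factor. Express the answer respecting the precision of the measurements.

2.7 cm + 35.59 cm = 38.29 cm; the sum is limited to 1 decimal place (3 s.f.).
Carrying full precision, 38.29 ÷ 9.918 = 3.8606573906… cm; 9.918 has 4 s.f., so the result keeps min(3, 4) = 3 s.f.
Rounded to 3 significant figures: 3.86 cm.

3.86 cm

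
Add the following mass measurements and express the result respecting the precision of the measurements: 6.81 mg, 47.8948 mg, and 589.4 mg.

6.81 mg + 47.8948 mg + 589.4 mg = 644.1048 mg.
Addition/subtraction keeps the fewest decimal places: 6.81 → 2 decimal places, 47.8948 → 4 decimal places, 589.4 → 1 decimal place; limit is 1.
Rounded to 1 decimal place: 644.1 mg.

644.1 mg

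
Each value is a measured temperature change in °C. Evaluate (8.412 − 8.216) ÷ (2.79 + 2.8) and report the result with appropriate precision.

0.035

8.412 − 8.216 = 0.196, limited to 3 d.p. → 3 s.f.; 2.79 + 2.8 = 5.59, limited to 1 d.p. → 2 s.f.
Carrying full precision, 0.196 ÷ 5.59 = 0.0350626118068…; keep min(3, 2) = 2 s.f.
Rounded to 2 significant figures: 0.035.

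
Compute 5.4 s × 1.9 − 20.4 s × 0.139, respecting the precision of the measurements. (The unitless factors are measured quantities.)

7 s

5.4 × 1.9 = 10.26 → 10. s (2 s.f., last digit at the 10^0 place).
20.4 × 0.139 = 2.8356 → 2.84 s (3 s.f., last digit at the 10^-2 place).
Difference: 7.4244 s; keep the coarser place, 10^0.
Result: 7 s.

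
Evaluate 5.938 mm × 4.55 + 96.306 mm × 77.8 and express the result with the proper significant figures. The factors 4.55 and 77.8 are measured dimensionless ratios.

7.52 × 10³ mm

5.938 × 4.55 = 27.0179 → 27.0 mm (3 s.f., last digit at the 10^-1 place).
96.306 × 77.8 = 7492.6068 → 7.49 × 10³ mm (3 s.f., last digit at the 10^1 place).
Sum: 7519.6247 mm; keep the coarser place, 10^1.
Result: 7.52 × 10³ mm.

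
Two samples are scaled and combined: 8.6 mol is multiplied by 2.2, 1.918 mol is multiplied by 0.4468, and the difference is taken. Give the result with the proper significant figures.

8.6 × 2.2 = 18.92 → 19 mol (2 s.f., last digit at the 10^0 place).
1.918 × 0.4468 = 0.8569624 → 0.8570 mol (4 s.f., last digit at the 10^-4 place).
Difference: 18.0630376 mol; keep the coarser place, 10^0.
Result: 18 mol.

18 mol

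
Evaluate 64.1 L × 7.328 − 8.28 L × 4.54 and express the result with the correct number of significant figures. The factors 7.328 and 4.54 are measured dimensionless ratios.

432 L

64.1 × 7.328 = 469.7248 → 4.70 × 10² L (3 s.f., last digit at the 10^0 place).
8.28 × 4.54 = 37.5912 → 37.6 L (3 s.f., last digit at the 10^-1 place).
Difference: 432.1336 L; keep the coarser place, 10^0.
Result: 432 L.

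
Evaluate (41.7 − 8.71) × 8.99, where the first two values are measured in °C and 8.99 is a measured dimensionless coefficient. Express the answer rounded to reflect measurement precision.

297 °C

41.7 °C − 8.71 °C = 32.99 °C; the difference is limited to 1 decimal place (3 s.f.).
Carrying full precision, 32.99 × 8.99 = 296.5801 °C; 8.99 has 3 s.f., so the result keeps min(3, 3) = 3 s.f.
Rounded to 3 significant figures: 297 °C.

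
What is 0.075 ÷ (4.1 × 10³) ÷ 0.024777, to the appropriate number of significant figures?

0.075 ÷ (4.1 × 10³) ÷ 0.024777 = 0.000738292889649…
Multiplication/division keeps the fewest significant figures: 0.075 → 2 s.f., 4.1 × 10³ → 2 s.f., 0.024777 → 5 s.f.; limit is 2.
Rounded to 2 significant figures: 7.4 × 10⁻⁴.

7.4 × 10⁻⁴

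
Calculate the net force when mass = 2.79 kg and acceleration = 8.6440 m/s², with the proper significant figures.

net force = 2.79 kg × 8.6440 m/s² = 24.11676 N.
2.79 has 3 significant figures; 8.6440 has 5.
Division/multiplication keeps the fewest: 3 significant figures.
Rounded: 24.1 N.

24.1 N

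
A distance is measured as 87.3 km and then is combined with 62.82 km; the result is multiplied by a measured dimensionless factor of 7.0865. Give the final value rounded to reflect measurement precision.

1064 km

87.3 km + 62.82 km = 150.12 km; the sum is limited to 1 decimal place (4 s.f.).
Carrying full precision, 150.12 × 7.0865 = 1063.82538 km; 7.0865 has 5 s.f., so the result keeps min(4, 5) = 4 s.f.
Rounded to 4 significant figures: 1064 km.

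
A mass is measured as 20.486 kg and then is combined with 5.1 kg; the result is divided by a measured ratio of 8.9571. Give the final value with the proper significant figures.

2.86 kg

20.486 kg + 5.1 kg = 25.586 kg; the sum is limited to 1 decimal place (3 s.f.).
Carrying full precision, 25.586 ÷ 8.9571 = 2.85650489556… kg; 8.9571 has 5 s.f., so the result keeps min(3, 5) = 3 s.f.
Rounded to 3 significant figures: 2.86 kg.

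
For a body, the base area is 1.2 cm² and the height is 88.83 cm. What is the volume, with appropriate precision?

1.1 × 10² cm³

volume = 1.2 cm² × 88.83 cm = 106.596 cm³.
1.2 has 2 significant figures; 88.83 has 4.
Division/multiplication keeps the fewest: 2 significant figures.
Rounded: 1.1 × 10² cm³.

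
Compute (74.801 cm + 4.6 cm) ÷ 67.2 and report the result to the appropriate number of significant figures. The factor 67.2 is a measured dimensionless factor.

1.18 cm

74.801 cm + 4.6 cm = 79.401 cm; the sum is limited to 1 decimal place (3 s.f.).
Carrying full precision, 79.401 ÷ 67.2 = 1.1815625 cm; 67.2 has 3 s.f., so the result keeps min(3, 3) = 3 s.f.
Rounded to 3 significant figures: 1.18 cm.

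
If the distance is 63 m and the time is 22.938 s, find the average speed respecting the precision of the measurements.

2.7 m/s

average speed = 63 m ÷ 22.938 s = 2.7465341355… m/s.
63 has 2 significant figures; 22.938 has 5.
Division/multiplication keeps the fewest: 2 significant figures.
Rounded: 2.7 m/s.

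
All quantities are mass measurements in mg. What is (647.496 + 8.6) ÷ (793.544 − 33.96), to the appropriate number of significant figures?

0.8638

647.496 + 8.6 = 656.096, limited to 1 d.p. → 4 s.f.; 793.544 − 33.96 = 759.584, limited to 2 d.p. → 5 s.f.
Carrying full precision, 656.096 ÷ 759.584 = 0.863757003834…; keep min(4, 5) = 4 s.f.
Rounded to 4 significant figures: 0.8638.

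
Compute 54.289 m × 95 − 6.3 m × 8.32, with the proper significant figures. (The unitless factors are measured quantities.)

5.1 × 10³ m

54.289 × 95 = 5157.455 → 5.2 × 10³ m (2 s.f., last digit at the 10^2 place).
6.3 × 8.32 = 52.416 → 52 m (2 s.f., last digit at the 10^0 place).
Difference: 5105.039 m; keep the coarser place, 10^2.
Result: 5.1 × 10³ m.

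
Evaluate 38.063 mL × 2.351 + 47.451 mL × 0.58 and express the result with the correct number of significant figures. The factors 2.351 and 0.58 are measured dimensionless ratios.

1.17 × 10^2 mL

38.063 × 2.351 = 89.486113 → 89.49 mL (4 s.f., last digit at the 10^-2 place).
47.451 × 0.58 = 27.52158 → 28 mL (2 s.f., last digit at the 10^0 place).
Sum: 117.007693 mL; keep the coarser place, 10^0.
Result: 1.17 × 10^2 mL.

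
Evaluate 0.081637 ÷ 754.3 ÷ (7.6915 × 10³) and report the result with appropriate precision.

1.407 × 10⁻⁸

0.081637 ÷ 754.3 ÷ (7.6915 × 10³) = 1.40712242636 × 10^-8…
Multiplication/division keeps the fewest significant figures: 0.081637 → 5 s.f., 754.3 → 4 s.f., 7.6915 × 10³ → 5 s.f.; limit is 4.
Rounded to 4 significant figures: 1.407 × 10⁻⁸.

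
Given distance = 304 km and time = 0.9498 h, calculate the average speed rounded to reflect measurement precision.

average speed = 304 km ÷ 0.9498 h = 320.067382607… km/h.
304 has 3 significant figures; 0.9498 has 4.
Division/multiplication keeps the fewest: 3 significant figures.
Rounded: 3.20 × 10² km/h.

3.20 × 10² km/h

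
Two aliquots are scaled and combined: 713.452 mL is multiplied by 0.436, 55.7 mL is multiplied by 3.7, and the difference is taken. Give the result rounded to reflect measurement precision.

713.452 × 0.436 = 311.065072 → 311 mL (3 s.f., last digit at the 10^0 place).
55.7 × 3.7 = 206.09 → 2.1 × 10² mL (2 s.f., last digit at the 10^1 place).
Difference: 104.975072 mL; keep the coarser place, 10^1.
Result: 1.0 × 10² mL.

1.0 × 10² mL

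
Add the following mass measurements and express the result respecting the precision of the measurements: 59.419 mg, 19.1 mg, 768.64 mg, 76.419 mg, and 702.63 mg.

59.419 mg + 19.1 mg + 768.64 mg + 76.419 mg + 702.63 mg = 1626.208 mg.
Addition/subtraction keeps the fewest decimal places: 59.419 → 3 decimal places, 19.1 → 1 decimal place, 768.64 → 2 decimal places, 76.419 → 3 decimal places, 702.63 → 2 decimal places; limit is 1.
Rounded to 1 decimal place: 1626.2 mg.

1626.2 mg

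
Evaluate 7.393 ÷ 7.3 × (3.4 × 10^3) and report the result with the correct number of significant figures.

7.393 ÷ 7.3 × (3.4 × 10^3) = 3443.31506849…
Multiplication/division keeps the fewest significant figures: 7.393 → 4 s.f., 7.3 → 2 s.f., 3.4 × 10^3 → 2 s.f.; limit is 2.
Rounded to 2 significant figures: 3.4 × 10^3.

3.4 × 10^3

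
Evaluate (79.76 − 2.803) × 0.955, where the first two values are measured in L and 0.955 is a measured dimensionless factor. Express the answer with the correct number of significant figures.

73.5 L

79.76 L − 2.803 L = 76.957 L; the difference is limited to 2 decimal places (4 s.f.).
Carrying full precision, 76.957 × 0.955 = 73.493935 L; 0.955 has 3 s.f., so the result keeps min(4, 3) = 3 s.f.
Rounded to 3 significant figures: 73.5 L.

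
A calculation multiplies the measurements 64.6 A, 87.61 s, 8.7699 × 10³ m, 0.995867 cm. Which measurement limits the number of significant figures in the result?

64.6 A → 3 s.f.; 87.61 s → 4 s.f.; 8.7699 × 10³ m → 5 s.f.; 0.995867 cm → 6 s.f.
The fewest is 3 significant figures, from 64.6 A.

64.6 A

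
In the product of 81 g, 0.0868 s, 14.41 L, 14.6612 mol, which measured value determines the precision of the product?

81 g

81 g → 2 s.f.; 0.0868 s → 3 s.f.; 14.41 L → 4 s.f.; 14.6612 mol → 6 s.f.
The fewest is 2 significant figures, from 81 g.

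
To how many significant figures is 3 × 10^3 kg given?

1

3 × 10^3: in scientific notation every digit of the coefficient is significant.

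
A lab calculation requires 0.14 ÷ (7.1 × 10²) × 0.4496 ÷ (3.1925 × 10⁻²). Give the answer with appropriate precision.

0.14 ÷ (7.1 × 10²) × 0.4496 ÷ (3.1925 × 10⁻²) = 0.00277693096717…
Multiplication/division keeps the fewest significant figures: 0.14 → 2 s.f., 7.1 × 10² → 2 s.f., 0.4496 → 4 s.f., 3.1925 × 10⁻² → 5 s.f.; limit is 2.
Rounded to 2 significant figures: 2.8 × 10⁻³.

2.8 × 10⁻³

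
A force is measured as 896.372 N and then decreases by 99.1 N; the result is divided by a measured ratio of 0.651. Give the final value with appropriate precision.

896.372 N − 99.1 N = 797.272 N; the difference is limited to 1 decimal place (4 s.f.).
Carrying full precision, 797.272 ÷ 0.651 = 1224.68817204… N; 0.651 has 3 s.f., so the result keeps min(4, 3) = 3 s.f.
Rounded to 3 significant figures: 1.22 × 10³ N.

1.22 × 10³ N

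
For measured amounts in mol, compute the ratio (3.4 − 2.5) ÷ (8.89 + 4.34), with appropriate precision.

0.07

3.4 − 2.5 = 0.9, limited to 1 d.p. → 1 s.f.; 8.89 + 4.34 = 13.23, limited to 2 d.p. → 4 s.f.
Carrying full precision, 0.9 ÷ 13.23 = 0.0680272108844…; keep min(1, 4) = 1 s.f.
Rounded to 1 significant figure: 0.07.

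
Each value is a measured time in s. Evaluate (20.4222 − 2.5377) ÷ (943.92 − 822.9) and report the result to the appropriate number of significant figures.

0.1478

20.4222 − 2.5377 = 17.8845, limited to 4 d.p. → 6 s.f.; 943.92 − 822.9 = 121.02, limited to 1 d.p. → 4 s.f.
Carrying full precision, 17.8845 ÷ 121.02 = 0.147781358453…; keep min(6, 4) = 4 s.f.
Rounded to 4 significant figures: 0.1478.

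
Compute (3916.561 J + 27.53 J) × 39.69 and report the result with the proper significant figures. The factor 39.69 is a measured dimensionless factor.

3916.561 J + 27.53 J = 3944.091 J; the sum is limited to 2 decimal places (6 s.f.).
Carrying full precision, 3944.091 × 39.69 = 156540.97179 J; 39.69 has 4 s.f., so the result keeps min(6, 4) = 4 s.f.
Rounded to 4 significant figures: 1.565 × 10^5 J.

1.565 × 10^5 J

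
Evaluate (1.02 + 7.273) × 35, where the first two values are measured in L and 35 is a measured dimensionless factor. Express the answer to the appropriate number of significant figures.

2.9 × 10² L

1.02 L + 7.273 L = 8.293 L; the sum is limited to 2 decimal places (3 s.f.).
Carrying full precision, 8.293 × 35 = 290.255 L; 35 has 2 s.f., so the result keeps min(3, 2) = 2 s.f.
Rounded to 2 significant figures: 2.9 × 10² L.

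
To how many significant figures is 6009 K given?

4

6009: zeros between nonzero digits are significant.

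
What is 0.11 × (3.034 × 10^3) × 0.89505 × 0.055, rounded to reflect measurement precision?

0.11 × (3.034 × 10^3) × 0.89505 × 0.055 = 16.429269285
Multiplication/division keeps the fewest significant figures: 0.11 → 2 s.f., 3.034 × 10^3 → 4 s.f., 0.89505 → 5 s.f., 0.055 → 2 s.f.; limit is 2.
Rounded to 2 significant figures: 16.

16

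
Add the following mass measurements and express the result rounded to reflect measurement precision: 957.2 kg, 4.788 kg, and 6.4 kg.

957.2 kg + 4.788 kg + 6.4 kg = 968.388 kg.
Addition/subtraction keeps the fewest decimal places: 957.2 → 1 decimal place, 4.788 → 3 decimal places, 6.4 → 1 decimal place; limit is 1.
Rounded to 1 decimal place: 968.4 kg.

968.4 kg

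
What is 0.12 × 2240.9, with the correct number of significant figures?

0.12 × 2240.9 = 268.908
Multiplication/division keeps the fewest significant figures: 0.12 → 2 s.f., 2240.9 → 5 s.f.; limit is 2.
Rounded to 2 significant figures: 2.7 × 10².

2.7 × 10²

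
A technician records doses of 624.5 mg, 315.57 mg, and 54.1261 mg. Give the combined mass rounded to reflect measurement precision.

624.5 mg + 315.57 mg + 54.1261 mg = 994.1961 mg.
Addition/subtraction keeps the fewest decimal places: 624.5 → 1 decimal place, 315.57 → 2 decimal places, 54.1261 → 4 decimal places; limit is 1.
Rounded to 1 decimal place: 994.2 mg.

994.2 mg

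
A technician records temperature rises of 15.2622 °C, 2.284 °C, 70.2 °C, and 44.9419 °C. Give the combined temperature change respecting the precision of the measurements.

15.2622 °C + 2.284 °C + 70.2 °C + 44.9419 °C = 132.6881 °C.
Addition/subtraction keeps the fewest decimal places: 15.2622 → 4 decimal places, 2.284 → 3 decimal places, 70.2 → 1 decimal place, 44.9419 → 4 decimal places; limit is 1.
Rounded to 1 decimal place: 132.7 °C.

132.7 °C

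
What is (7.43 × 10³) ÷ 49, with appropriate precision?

1.5 × 10²

(7.43 × 10³) ÷ 49 = 151.632653061…
Multiplication/division keeps the fewest significant figures: 7.43 × 10³ → 3 s.f., 49 → 2 s.f.; limit is 2.
Rounded to 2 significant figures: 1.5 × 10².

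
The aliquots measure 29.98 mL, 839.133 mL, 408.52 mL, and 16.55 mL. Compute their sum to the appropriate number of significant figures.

1294.18 mL

29.98 mL + 839.133 mL + 408.52 mL + 16.55 mL = 1294.183 mL.
Addition/subtraction keeps the fewest decimal places: 29.98 → 2 decimal places, 839.133 → 3 decimal places, 408.52 → 2 decimal places, 16.55 → 2 decimal places; limit is 2.
Rounded to 2 decimal places: 1294.18 mL.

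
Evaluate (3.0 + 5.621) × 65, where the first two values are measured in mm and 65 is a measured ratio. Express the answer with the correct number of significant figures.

3.0 mm + 5.621 mm = 8.621 mm; the sum is limited to 1 decimal place (2 s.f.).
Carrying full precision, 8.621 × 65 = 560.365 mm; 65 has 2 s.f., so the result keeps min(2, 2) = 2 s.f.
Rounded to 2 significant figures: 5.6 × 10² mm.

5.6 × 10² mm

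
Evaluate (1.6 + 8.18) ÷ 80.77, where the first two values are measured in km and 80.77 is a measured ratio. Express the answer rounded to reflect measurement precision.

1.6 km + 8.18 km = 9.78 km; the sum is limited to 1 decimal place (2 s.f.).
Carrying full precision, 9.78 ÷ 80.77 = 0.121084561099… km; 80.77 has 4 s.f., so the result keeps min(2, 4) = 2 s.f.
Rounded to 2 significant figures: 0.12 km.

0.12 km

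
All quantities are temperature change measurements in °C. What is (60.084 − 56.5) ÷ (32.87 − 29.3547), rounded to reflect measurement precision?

1.0

60.084 − 56.5 = 3.584, limited to 1 d.p. → 2 s.f.; 32.87 − 29.3547 = 3.5153, limited to 2 d.p. → 3 s.f.
Carrying full precision, 3.584 ÷ 3.5153 = 1.01954313999…; keep min(2, 3) = 2 s.f.
Rounded to 2 significant figures: 1.0.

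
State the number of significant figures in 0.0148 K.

3

0.0148: leading zeros are not significant.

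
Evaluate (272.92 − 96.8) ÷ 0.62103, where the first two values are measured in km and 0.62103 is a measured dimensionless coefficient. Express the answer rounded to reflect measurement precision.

272.92 km − 96.8 km = 176.12 km; the difference is limited to 1 decimal place (4 s.f.).
Carrying full precision, 176.12 ÷ 0.62103 = 283.593385183… km; 0.62103 has 5 s.f., so the result keeps min(4, 5) = 4 s.f.
Rounded to 4 significant figures: 283.6 km.

283.6 km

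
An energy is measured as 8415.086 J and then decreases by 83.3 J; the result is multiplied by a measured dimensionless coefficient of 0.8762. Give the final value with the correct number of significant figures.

7300. J

8415.086 J − 83.3 J = 8331.786 J; the difference is limited to 1 decimal place (5 s.f.).
Carrying full precision, 8331.786 × 0.8762 = 7300.3108932 J; 0.8762 has 4 s.f., so the result keeps min(5, 4) = 4 s.f.
Rounded to 4 significant figures: 7300. J.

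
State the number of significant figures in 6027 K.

4

6027: zeros between nonzero digits are significant.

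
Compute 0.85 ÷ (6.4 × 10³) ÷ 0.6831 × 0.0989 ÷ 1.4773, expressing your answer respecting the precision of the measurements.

1.3 × 10⁻⁵

0.85 ÷ (6.4 × 10³) ÷ 0.6831 × 0.0989 ÷ 1.4773 = 0.0000130161414684…
Multiplication/division keeps the fewest significant figures: 0.85 → 2 s.f., 6.4 × 10³ → 2 s.f., 0.6831 → 4 s.f., 0.0989 → 3 s.f., 1.4773 → 5 s.f.; limit is 2.
Rounded to 2 significant figures: 1.3 × 10⁻⁵.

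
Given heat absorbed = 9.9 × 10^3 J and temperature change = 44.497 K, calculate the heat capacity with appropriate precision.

2.2 × 10^2 J/K

heat capacity = 9.9 × 10^3 J ÷ 44.497 K = 222.48690923… J/K.
9.9 × 10^3 has 2 significant figures; 44.497 has 5.
Division/multiplication keeps the fewest: 2 significant figures.
Rounded: 2.2 × 10^2 J/K.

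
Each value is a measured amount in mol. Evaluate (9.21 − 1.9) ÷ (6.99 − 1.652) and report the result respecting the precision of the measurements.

9.21 − 1.9 = 7.31, limited to 1 d.p. → 2 s.f.; 6.99 − 1.652 = 5.338, limited to 2 d.p. → 3 s.f.
Carrying full precision, 7.31 ÷ 5.338 = 1.36942675159…; keep min(2, 3) = 2 s.f.
Rounded to 2 significant figures: 1.4.

1.4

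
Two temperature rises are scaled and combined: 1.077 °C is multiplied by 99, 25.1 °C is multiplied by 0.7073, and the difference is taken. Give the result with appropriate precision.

1.077 × 99 = 106.623 → 1.1 × 10² °C (2 s.f., last digit at the 10^1 place).
25.1 × 0.7073 = 17.75323 → 17.8 °C (3 s.f., last digit at the 10^-1 place).
Difference: 88.86977 °C; keep the coarser place, 10^1.
Result: 9 × 10¹ °C.

9 × 10¹ °C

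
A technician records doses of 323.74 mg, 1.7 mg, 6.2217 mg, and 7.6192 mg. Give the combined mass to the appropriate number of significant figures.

339.3 mg

323.74 mg + 1.7 mg + 6.2217 mg + 7.6192 mg = 339.2809 mg.
Addition/subtraction keeps the fewest decimal places: 323.74 → 2 decimal places, 1.7 → 1 decimal place, 6.2217 → 4 decimal places, 7.6192 → 4 decimal places; limit is 1.
Rounded to 1 decimal place: 339.3 mg.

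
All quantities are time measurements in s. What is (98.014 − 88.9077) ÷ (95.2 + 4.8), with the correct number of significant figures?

98.014 − 88.9077 = 9.1063, limited to 3 d.p. → 4 s.f.; 95.2 + 4.8 = 100.0, limited to 1 d.p. → 4 s.f.
Carrying full precision, 9.1063 ÷ 100.0 = 0.091063; keep min(4, 4) = 4 s.f.
Rounded to 4 significant figures: 0.09106.

0.09106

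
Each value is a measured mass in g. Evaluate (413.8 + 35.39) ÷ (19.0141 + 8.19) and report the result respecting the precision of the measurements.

16.51

413.8 + 35.39 = 449.19, limited to 1 d.p. → 4 s.f.; 19.0141 + 8.19 = 27.2041, limited to 2 d.p. → 4 s.f.
Carrying full precision, 449.19 ÷ 27.2041 = 16.5118493168…; keep min(4, 4) = 4 s.f.
Rounded to 4 significant figures: 16.51.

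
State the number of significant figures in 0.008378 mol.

0.008378: leading zeros are not significant.

4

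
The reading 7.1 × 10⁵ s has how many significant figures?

7.1 × 10⁵: in scientific notation every digit of the coefficient is significant.

2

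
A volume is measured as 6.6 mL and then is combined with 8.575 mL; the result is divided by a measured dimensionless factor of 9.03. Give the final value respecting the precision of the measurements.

6.6 mL + 8.575 mL = 15.175 mL; the sum is limited to 1 decimal place (3 s.f.).
Carrying full precision, 15.175 ÷ 9.03 = 1.68050941307… mL; 9.03 has 3 s.f., so the result keeps min(3, 3) = 3 s.f.
Rounded to 3 significant figures: 1.68 mL.

1.68 mL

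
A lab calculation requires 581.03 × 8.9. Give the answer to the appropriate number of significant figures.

5.2 × 10^3

581.03 × 8.9 = 5171.167
Multiplication/division keeps the fewest significant figures: 581.03 → 5 s.f., 8.9 → 2 s.f.; limit is 2.
Rounded to 2 significant figures: 5.2 × 10^3.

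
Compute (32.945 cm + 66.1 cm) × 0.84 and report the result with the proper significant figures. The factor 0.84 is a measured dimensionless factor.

32.945 cm + 66.1 cm = 99.045 cm; the sum is limited to 1 decimal place (3 s.f.).
Carrying full precision, 99.045 × 0.84 = 83.1978 cm; 0.84 has 2 s.f., so the result keeps min(3, 2) = 2 s.f.
Rounded to 2 significant figures: 83 cm.

83 cm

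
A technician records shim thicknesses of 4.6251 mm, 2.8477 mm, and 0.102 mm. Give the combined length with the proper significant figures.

4.6251 mm + 2.8477 mm + 0.102 mm = 7.5748 mm.
Addition/subtraction keeps the fewest decimal places: 4.6251 → 4 decimal places, 2.8477 → 4 decimal places, 0.102 → 3 decimal places; limit is 3.
Rounded to 3 decimal places: 7.575 mm.

7.575 mm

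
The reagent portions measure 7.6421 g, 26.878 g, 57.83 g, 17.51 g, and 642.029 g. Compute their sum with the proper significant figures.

751.89 g

7.6421 g + 26.878 g + 57.83 g + 17.51 g + 642.029 g = 751.8891 g.
Addition/subtraction keeps the fewest decimal places: 7.6421 → 4 decimal places, 26.878 → 3 decimal places, 57.83 → 2 decimal places, 17.51 → 2 decimal places, 642.029 → 3 decimal places; limit is 2.
Rounded to 2 decimal places: 751.89 g.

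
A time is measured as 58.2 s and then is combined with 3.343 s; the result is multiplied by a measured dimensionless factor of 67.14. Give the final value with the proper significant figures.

4.13 × 10^3 s

58.2 s + 3.343 s = 61.543 s; the sum is limited to 1 decimal place (3 s.f.).
Carrying full precision, 61.543 × 67.14 = 4131.99702 s; 67.14 has 4 s.f., so the result keeps min(3, 4) = 3 s.f.
Rounded to 3 significant figures: 4.13 × 10^3 s.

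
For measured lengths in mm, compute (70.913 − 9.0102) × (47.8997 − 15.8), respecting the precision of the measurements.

1.99 × 10³ mm²

70.913 − 9.0102 = 61.9028, limited to 3 d.p. → 5 s.f.; 47.8997 − 15.8 = 32.0997, limited to 1 d.p. → 3 s.f.
Carrying full precision, 61.9028 × 32.0997 = 1987.06130916; keep min(5, 3) = 3 s.f.
Rounded to 3 significant figures: 1.99 × 10³ mm².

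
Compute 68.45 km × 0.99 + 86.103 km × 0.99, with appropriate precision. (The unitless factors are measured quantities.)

153 km

68.45 × 0.99 = 67.7655 → 68 km (2 s.f., last digit at the 10^0 place).
86.103 × 0.99 = 85.24197 → 85 km (2 s.f., last digit at the 10^0 place).
Sum: 153.00747 km; keep the coarser place, 10^0.
Result: 153 km.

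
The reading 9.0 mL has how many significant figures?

2

9.0: trailing zeros after a decimal point are significant.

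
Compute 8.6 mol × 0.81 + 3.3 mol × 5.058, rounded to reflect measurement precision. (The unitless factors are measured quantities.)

24 mol

8.6 × 0.81 = 6.966 → 7.0 mol (2 s.f., last digit at the 10^-1 place).
3.3 × 5.058 = 16.6914 → 17 mol (2 s.f., last digit at the 10^0 place).
Sum: 23.6574 mol; keep the coarser place, 10^0.
Result: 24 mol.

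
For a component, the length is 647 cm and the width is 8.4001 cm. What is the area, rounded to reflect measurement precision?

5.43 × 10³ cm²

area = 647 cm × 8.4001 cm = 5434.8647 cm².
647 has 3 significant figures; 8.4001 has 5.
Division/multiplication keeps the fewest: 3 significant figures.
Rounded: 5.43 × 10³ cm².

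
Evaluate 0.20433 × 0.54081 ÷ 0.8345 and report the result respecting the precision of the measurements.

0.20433 × 0.54081 ÷ 0.8345 = 0.132419062073…
Multiplication/division keeps the fewest significant figures: 0.20433 → 5 s.f., 0.54081 → 5 s.f., 0.8345 → 4 s.f.; limit is 4.
Rounded to 4 significant figures: 1.324 × 10⁻¹.

1.324 × 10⁻¹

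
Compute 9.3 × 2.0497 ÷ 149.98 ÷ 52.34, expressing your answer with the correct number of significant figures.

2.4 × 10^-3

9.3 × 2.0497 ÷ 149.98 ÷ 52.34 = 0.0024283214835…
Multiplication/division keeps the fewest significant figures: 9.3 → 2 s.f., 2.0497 → 5 s.f., 149.98 → 5 s.f., 52.34 → 4 s.f.; limit is 2.
Rounded to 2 significant figures: 2.4 × 10^-3.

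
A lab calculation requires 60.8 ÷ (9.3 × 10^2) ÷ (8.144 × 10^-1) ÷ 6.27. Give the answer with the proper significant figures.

0.013

60.8 ÷ (9.3 × 10^2) ÷ (8.144 × 10^-1) ÷ 6.27 = 0.0128031055213…
Multiplication/division keeps the fewest significant figures: 60.8 → 3 s.f., 9.3 × 10^2 → 2 s.f., 8.144 × 10^-1 → 4 s.f., 6.27 → 3 s.f.; limit is 2.
Rounded to 2 significant figures: 0.013.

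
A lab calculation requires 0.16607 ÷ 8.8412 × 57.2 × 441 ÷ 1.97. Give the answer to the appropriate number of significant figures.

241

0.16607 ÷ 8.8412 × 57.2 × 441 ÷ 1.97 = 240.518431359…
Multiplication/division keeps the fewest significant figures: 0.16607 → 5 s.f., 8.8412 → 5 s.f., 57.2 → 3 s.f., 441 → 3 s.f., 1.97 → 3 s.f.; limit is 3.
Rounded to 3 significant figures: 241.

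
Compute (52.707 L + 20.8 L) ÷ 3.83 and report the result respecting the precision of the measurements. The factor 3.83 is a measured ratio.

19.2 L

52.707 L + 20.8 L = 73.507 L; the sum is limited to 1 decimal place (3 s.f.).
Carrying full precision, 73.507 ÷ 3.83 = 19.1924281984… L; 3.83 has 3 s.f., so the result keeps min(3, 3) = 3 s.f.
Rounded to 3 significant figures: 19.2 L.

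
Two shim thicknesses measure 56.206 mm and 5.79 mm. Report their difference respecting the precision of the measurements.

56.206 mm − 5.79 mm = 50.416 mm.
Addition/subtraction keeps the fewest decimal places: 56.206 → 3 decimal places, 5.79 → 2 decimal places; limit is 2.
Rounded to 2 decimal places: 50.42 mm.

50.42 mm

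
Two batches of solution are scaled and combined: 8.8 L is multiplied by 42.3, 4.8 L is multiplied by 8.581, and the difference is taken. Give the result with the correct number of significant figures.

3.3 × 10^2 L

8.8 × 42.3 = 372.24 → 3.7 × 10^2 L (2 s.f., last digit at the 10^1 place).
4.8 × 8.581 = 41.1888 → 41 L (2 s.f., last digit at the 10^0 place).
Difference: 331.0512 L; keep the coarser place, 10^1.
Result: 3.3 × 10^2 L.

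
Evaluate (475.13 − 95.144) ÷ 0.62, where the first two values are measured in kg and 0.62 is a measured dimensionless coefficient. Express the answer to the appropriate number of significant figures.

6.1 × 10² kg

475.13 kg − 95.144 kg = 379.986 kg; the difference is limited to 2 decimal places (5 s.f.).
Carrying full precision, 379.986 ÷ 0.62 = 612.880645161… kg; 0.62 has 2 s.f., so the result keeps min(5, 2) = 2 s.f.
Rounded to 2 significant figures: 6.1 × 10² kg.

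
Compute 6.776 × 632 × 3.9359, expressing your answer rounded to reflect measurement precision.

1.69 × 10^4

6.776 × 632 × 3.9359 = 16855.2241088
Multiplication/division keeps the fewest significant figures: 6.776 → 4 s.f., 632 → 3 s.f., 3.9359 → 5 s.f.; limit is 3.
Rounded to 3 significant figures: 1.69 × 10^4.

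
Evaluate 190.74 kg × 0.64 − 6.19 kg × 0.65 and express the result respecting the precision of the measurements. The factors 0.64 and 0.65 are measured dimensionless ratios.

1.2 × 10² kg

190.74 × 0.64 = 122.0736 → 1.2 × 10² kg (2 s.f., last digit at the 10^1 place).
6.19 × 0.65 = 4.0235 → 4.0 kg (2 s.f., last digit at the 10^-1 place).
Difference: 118.0501 kg; keep the coarser place, 10^1.
Result: 1.2 × 10² kg.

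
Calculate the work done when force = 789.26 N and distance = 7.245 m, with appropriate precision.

5718 J

work done = 789.26 N × 7.245 m = 5718.1887 J.
789.26 has 5 significant figures; 7.245 has 4.
Division/multiplication keeps the fewest: 4 significant figures.
Rounded: 5718 J.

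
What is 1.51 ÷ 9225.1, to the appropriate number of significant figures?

1.51 ÷ 9225.1 = 0.000163683862506…
Multiplication/division keeps the fewest significant figures: 1.51 → 3 s.f., 9225.1 → 5 s.f.; limit is 3.
Rounded to 3 significant figures: 1.64 × 10^-4.

1.64 × 10^-4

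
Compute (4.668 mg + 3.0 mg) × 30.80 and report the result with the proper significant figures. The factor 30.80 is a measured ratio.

2.4 × 10² mg

4.668 mg + 3.0 mg = 7.668 mg; the sum is limited to 1 decimal place (2 s.f.).
Carrying full precision, 7.668 × 30.80 = 236.1744 mg; 30.80 has 4 s.f., so the result keeps min(2, 4) = 2 s.f.
Rounded to 2 significant figures: 2.4 × 10² mg.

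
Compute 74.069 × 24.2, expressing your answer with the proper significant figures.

74.069 × 24.2 = 1792.4698
Multiplication/division keeps the fewest significant figures: 74.069 → 5 s.f., 24.2 → 3 s.f.; limit is 3.
Rounded to 3 significant figures: 1.79 × 10³.

1.79 × 10³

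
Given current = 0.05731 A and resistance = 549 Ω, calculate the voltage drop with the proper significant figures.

31.5 V

voltage drop = 0.05731 A × 549 Ω = 31.46319 V.
0.05731 has 4 significant figures; 549 has 3.
Division/multiplication keeps the fewest: 3 significant figures.
Rounded: 31.5 V.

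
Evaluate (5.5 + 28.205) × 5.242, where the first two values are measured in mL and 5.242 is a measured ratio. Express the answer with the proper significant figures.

177 mL

5.5 mL + 28.205 mL = 33.705 mL; the sum is limited to 1 decimal place (3 s.f.).
Carrying full precision, 33.705 × 5.242 = 176.68161 mL; 5.242 has 4 s.f., so the result keeps min(3, 4) = 3 s.f.
Rounded to 3 significant figures: 177 mL.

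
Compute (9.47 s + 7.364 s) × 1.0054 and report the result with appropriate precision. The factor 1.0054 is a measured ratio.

16.92 s

9.47 s + 7.364 s = 16.834 s; the sum is limited to 2 decimal places (4 s.f.).
Carrying full precision, 16.834 × 1.0054 = 16.9249036 s; 1.0054 has 5 s.f., so the result keeps min(4, 5) = 4 s.f.
Rounded to 4 significant figures: 16.92 s.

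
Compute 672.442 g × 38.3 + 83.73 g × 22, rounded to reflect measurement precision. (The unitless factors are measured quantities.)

2.76 × 10⁴ g

672.442 × 38.3 = 25754.5286 → 2.58 × 10⁴ g (3 s.f., last digit at the 10^2 place).
83.73 × 22 = 1842.06 → 1.8 × 10³ g (2 s.f., last digit at the 10^2 place).
Sum: 27596.5886 g; keep the coarser place, 10^2.
Result: 2.76 × 10⁴ g.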